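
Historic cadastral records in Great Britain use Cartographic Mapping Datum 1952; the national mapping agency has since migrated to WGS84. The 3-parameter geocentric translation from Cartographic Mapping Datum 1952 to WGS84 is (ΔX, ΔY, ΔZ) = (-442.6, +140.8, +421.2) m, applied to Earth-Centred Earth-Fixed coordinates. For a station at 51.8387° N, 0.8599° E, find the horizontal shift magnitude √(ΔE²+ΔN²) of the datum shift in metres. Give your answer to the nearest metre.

At φ = 51.8387°, λ = 0.8599°: sin φ = 0.786274, cos φ = 0.617877, sin λ = 0.015008, cos λ = 0.999887.
ΔE = −sin λ·ΔX + cos λ·ΔY = −(0.015008)·(-442.6) + (0.999887)·(140.8) = 147.43 m.
ΔN = −sin φ cos λ·ΔX − sin φ sin λ·ΔY + cos φ·ΔZ = −(0.786274)(0.999887)(-442.6) − (0.786274)(0.015008)(140.8) + (0.617877)(421.2) = 606.55 m.
Horizontal magnitude = √(ΔE² + ΔN²) = √(147.43² + 606.55²) = 624.21 m.

624 m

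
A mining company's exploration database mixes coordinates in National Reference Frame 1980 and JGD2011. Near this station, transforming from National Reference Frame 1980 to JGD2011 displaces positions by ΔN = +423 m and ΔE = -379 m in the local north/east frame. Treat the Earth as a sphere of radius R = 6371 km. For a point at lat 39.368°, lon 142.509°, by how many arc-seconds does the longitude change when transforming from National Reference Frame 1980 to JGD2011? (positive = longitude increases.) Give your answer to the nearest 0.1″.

Δλ = -15.9″

At latitude 39.368°, cos φ = 0.773088.
One radian of longitude at latitude φ spans R cos φ, so Δλ = ΔE / (R cos φ) = -379.0 / (6371000 × 0.773088) = -7.6949e-05 rad = -15.872″.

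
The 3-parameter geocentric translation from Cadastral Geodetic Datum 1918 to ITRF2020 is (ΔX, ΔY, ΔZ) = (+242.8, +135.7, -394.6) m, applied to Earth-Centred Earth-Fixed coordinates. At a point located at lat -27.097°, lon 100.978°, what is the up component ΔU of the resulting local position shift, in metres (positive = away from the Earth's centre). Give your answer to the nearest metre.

ΔU = 257 m

At φ = -27.097°, λ = 100.978°: sin φ = -0.455498, cos φ = 0.890237, sin λ = 0.981700, cos λ = -0.190432.
ΔU = cos φ cos λ·ΔX + cos φ sin λ·ΔY + sin φ·ΔZ = (0.890237)(-0.190432)(242.8) + (0.890237)(0.981700)(135.7) + (-0.455498)(-394.6) = 257.17 m.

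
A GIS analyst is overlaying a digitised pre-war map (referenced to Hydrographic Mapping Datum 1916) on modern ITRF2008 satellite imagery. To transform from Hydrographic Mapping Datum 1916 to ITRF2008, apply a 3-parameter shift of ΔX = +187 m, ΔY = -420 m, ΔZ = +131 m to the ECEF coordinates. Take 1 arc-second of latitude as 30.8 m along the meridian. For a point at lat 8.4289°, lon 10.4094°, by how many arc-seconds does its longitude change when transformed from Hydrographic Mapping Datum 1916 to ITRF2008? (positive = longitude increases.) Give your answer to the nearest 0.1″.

Δλ = -14.7″

sin φ = 0.146582, cos φ = 0.989199, sin λ = 0.180681, cos λ = 0.983542.
East component: ΔE = −sin λ·ΔX + cos λ·ΔY = −(0.180681)(187) + (0.983542)(-420) = -446.87 m.
1° of latitude spans 3600 × 30.80 = 110880 m; at latitude φ, 1° of longitude spans that × cos φ = 109682.3 m, so Δλ = -446.87 / 109682.3 × 3600 = -14.667″.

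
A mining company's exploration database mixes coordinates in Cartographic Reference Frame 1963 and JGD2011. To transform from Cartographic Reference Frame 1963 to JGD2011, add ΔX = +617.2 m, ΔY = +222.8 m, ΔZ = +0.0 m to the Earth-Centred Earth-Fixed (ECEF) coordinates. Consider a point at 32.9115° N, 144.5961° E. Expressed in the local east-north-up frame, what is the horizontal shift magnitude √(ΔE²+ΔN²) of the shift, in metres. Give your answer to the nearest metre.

The local east axis at (φ, λ) is (−sin λ, cos λ, 0), so ΔE = −sin(144.5961°)·617.2 + cos(144.5961°)·222.8 = -539.17 m.
The local north axis is (−sin φ cos λ, −sin φ sin λ, cos φ), giving ΔN = 273.341 − 70.133 + 0.000 = 203.21 m.
Horizontal magnitude = √(ΔE² + ΔN²) = √((-539.17)² + 203.21²) = 576.19 m.

576 m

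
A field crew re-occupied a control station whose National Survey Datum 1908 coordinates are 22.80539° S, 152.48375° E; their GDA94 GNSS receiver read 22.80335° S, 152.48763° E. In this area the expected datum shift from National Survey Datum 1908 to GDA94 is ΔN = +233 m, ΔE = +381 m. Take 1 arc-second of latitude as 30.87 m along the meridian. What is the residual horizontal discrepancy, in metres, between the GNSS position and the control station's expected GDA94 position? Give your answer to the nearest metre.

Observed coordinate differences: Δφ = +0.00204°, Δλ = +0.00388°.
Converting to metres (1° lat = 111132 m, cos φ = 0.921827): observed ΔN = 226.7 m, observed ΔE = 397.5 m.
Subtracting the expected shift leaves a residual of 226.7 − (233) = -6.3 m north and 397.5 − (381) = 16.5 m east.
Residual distance = √((-6.3)² + 16.5²) = 17.6 m.

18 m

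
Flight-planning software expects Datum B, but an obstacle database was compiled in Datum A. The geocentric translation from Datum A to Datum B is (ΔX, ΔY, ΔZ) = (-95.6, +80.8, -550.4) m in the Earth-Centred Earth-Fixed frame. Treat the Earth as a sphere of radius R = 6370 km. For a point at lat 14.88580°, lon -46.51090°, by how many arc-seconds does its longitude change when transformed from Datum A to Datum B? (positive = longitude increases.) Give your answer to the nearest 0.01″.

Δλ = -0.46″

sin φ = 0.256893, cos φ = 0.966440, sin λ = -0.725505, cos λ = 0.688217.
East component: ΔE = −sin λ·ΔX + cos λ·ΔY = −(-0.725505)(-95.6) + (0.688217)(80.8) = -13.75 m.
1° of latitude spans πR/180 = 111177 m; at latitude φ, 1° of longitude spans that × cos φ = 107446.3 m, so Δλ = -13.75 / 107446.3 × 3600 = -0.461″.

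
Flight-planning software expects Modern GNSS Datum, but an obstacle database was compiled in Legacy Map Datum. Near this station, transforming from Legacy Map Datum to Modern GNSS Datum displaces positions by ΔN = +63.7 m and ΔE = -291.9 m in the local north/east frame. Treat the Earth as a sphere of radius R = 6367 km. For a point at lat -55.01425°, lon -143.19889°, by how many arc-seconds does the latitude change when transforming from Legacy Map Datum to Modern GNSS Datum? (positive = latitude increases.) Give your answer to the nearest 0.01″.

On a sphere of radius R, 1 rad of latitude = R, so Δφ = ΔN / R = 63.7 / 6367000 = 1.0005e-05 rad = 2.064″.

Δφ = 2.06″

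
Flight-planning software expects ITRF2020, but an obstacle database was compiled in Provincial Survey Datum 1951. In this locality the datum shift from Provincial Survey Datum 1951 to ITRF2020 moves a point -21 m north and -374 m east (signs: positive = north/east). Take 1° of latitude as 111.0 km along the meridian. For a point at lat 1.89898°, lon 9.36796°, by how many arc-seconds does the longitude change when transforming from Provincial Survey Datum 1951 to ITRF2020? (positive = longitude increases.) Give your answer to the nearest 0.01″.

At latitude 1.89898°, cos φ = 0.999451.
1° of longitude at this latitude = 111.0 × cos φ = 110.94 km, so Δλ = -374.0 / 110939.0 = -0.0033712° = -12.136″.

Δλ = -12.14″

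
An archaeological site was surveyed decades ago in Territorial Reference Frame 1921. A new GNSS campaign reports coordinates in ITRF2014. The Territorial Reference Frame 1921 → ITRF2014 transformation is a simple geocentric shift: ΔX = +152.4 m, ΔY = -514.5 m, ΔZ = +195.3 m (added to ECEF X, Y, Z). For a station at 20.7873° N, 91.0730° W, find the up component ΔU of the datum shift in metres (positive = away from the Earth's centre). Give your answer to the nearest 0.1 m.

The local up (radial) axis is (cos φ cos λ, cos φ sin λ, sin φ), giving ΔU = -2.668 + 480.924 + 69.312 = 547.57 m.

ΔU = 547.6 m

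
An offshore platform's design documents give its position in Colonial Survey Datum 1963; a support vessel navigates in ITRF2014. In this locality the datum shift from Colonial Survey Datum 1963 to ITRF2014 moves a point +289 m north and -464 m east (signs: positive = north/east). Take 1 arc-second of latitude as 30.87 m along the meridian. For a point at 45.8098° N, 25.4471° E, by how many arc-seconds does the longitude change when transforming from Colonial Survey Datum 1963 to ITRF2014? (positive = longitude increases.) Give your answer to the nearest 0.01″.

At latitude 45.8098°, cos φ = 0.697042.
1″ of longitude at this latitude = 30.87 × cos φ = 21.5177 m, so Δλ = -464.0 / 21.5177 = -21.564″.

Δλ = -21.56″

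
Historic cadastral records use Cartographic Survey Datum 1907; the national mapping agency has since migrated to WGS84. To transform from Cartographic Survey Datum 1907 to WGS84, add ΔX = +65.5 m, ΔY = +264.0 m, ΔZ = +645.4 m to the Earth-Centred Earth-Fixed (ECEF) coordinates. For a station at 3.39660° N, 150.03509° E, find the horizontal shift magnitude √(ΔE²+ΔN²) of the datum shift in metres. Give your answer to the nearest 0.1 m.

691.2 m

At φ = 3.39660°, λ = 150.03509°: sin φ = 0.059247, cos φ = 0.998243, sin λ = 0.499470, cos λ = -0.866331.
ΔE = −sin λ·ΔX + cos λ·ΔY = −(0.499470)·(65.5) + (-0.866331)·(264.0) = -261.43 m.
ΔN = −sin φ cos λ·ΔX − sin φ sin λ·ΔY + cos φ·ΔZ = −(0.059247)(-0.866331)(65.5) − (0.059247)(0.499470)(264.0) + (0.998243)(645.4) = 639.82 m.
Horizontal magnitude = √(ΔE² + ΔN²) = √((-261.43)² + 639.82²) = 691.16 m.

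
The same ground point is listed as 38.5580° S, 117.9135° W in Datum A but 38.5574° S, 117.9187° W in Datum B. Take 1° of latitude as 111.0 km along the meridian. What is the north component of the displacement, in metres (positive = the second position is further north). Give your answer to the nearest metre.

ΔN = 67 m

Δφ = -38.5574° − -38.5580° = +0.0006°; Δλ = -117.9187° − -117.9135° = -0.0052°.
ΔN = Δφ × 111000 = 66.6 m; ΔE = Δλ × 111000 × cos(-38.5580°) = -0.0052 × 111000 × 0.781978 = -451.4 m.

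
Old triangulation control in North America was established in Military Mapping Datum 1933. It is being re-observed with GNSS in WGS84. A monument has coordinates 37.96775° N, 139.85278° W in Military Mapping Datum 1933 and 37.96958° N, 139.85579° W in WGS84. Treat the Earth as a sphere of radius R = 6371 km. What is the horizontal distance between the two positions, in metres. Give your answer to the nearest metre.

Δφ = 37.96958° − 37.96775° = +0.00183°; Δλ = -139.85579° − -139.85278° = -0.00301°.
1° along a meridian = πR/180 = 111195 m.
ΔN = Δφ × 111195 = 203.5 m; ΔE = Δλ × 111195 × cos(37.96775°) = -0.00301 × 111195 × 0.788357 = -263.9 m.
Distance = √(ΔE² + ΔN²) = √((-263.9)² + 203.5²) = 333.2 m.

333 m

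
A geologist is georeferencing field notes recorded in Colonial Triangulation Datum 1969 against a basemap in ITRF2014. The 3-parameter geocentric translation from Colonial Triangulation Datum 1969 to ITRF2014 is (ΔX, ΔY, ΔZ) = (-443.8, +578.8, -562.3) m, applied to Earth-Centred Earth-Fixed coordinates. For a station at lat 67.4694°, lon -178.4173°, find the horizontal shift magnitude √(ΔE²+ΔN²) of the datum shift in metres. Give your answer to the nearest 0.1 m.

849.6 m

At φ = 67.4694°, λ = -178.4173°: sin φ = 0.923675, cos φ = 0.383177, sin λ = -0.027620, cos λ = -0.999619.
ΔE = −sin λ·ΔX + cos λ·ΔY = −(-0.027620)·(-443.8) + (-0.999619)·(578.8) = -590.84 m.
ΔN = −sin φ cos λ·ΔX − sin φ sin λ·ΔY + cos φ·ΔZ = −(0.923675)(-0.999619)(-443.8) − (0.923675)(-0.027620)(578.8) + (0.383177)(-562.3) = -610.46 m.
Horizontal magnitude = √(ΔE² + ΔN²) = √((-590.84)² + (-610.46)²) = 849.56 m.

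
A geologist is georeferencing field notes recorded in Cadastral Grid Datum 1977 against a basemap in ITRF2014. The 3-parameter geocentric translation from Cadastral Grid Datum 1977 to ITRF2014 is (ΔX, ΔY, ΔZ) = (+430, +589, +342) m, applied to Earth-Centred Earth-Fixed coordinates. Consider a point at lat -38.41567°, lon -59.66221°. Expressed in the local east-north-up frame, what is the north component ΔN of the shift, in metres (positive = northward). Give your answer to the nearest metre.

ΔN = 87 m

The local north axis is (−sin φ cos λ, −sin φ sin λ, cos φ), giving ΔN = 134.955 − 315.866 + 267.965 = 87.05 m.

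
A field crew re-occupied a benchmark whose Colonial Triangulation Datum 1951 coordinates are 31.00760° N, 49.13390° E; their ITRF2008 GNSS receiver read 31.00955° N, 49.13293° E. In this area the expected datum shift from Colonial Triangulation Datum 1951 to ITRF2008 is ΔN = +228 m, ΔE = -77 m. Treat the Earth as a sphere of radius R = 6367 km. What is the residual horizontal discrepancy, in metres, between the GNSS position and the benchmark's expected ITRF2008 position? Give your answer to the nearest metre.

19 m

Observed coordinate differences: Δφ = +0.00195°, Δλ = -0.00097°.
Converting to metres (1° lat = 111125 m, cos φ = 0.857099): observed ΔN = 216.7 m, observed ΔE = -92.4 m.
Subtracting the expected shift leaves a residual of 216.7 − (228) = -11.3 m north and -92.4 − (-77) = -15.4 m east.
Residual distance = √((-11.3)² + (-15.4)²) = 19.1 m.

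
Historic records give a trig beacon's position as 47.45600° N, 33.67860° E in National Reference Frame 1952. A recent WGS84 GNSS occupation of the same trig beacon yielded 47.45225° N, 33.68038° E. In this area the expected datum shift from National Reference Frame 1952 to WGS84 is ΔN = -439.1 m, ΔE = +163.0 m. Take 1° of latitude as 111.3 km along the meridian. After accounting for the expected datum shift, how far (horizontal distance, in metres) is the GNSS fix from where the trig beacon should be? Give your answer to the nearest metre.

Observed coordinate differences: Δφ = -0.00375°, Δλ = +0.00178°.
Converting to metres (1° lat = 111300 m, cos φ = 0.676156): observed ΔN = -417.4 m, observed ΔE = 134.0 m.
Subtracting the expected shift leaves a residual of -417.4 − (-439.1) = 21.7 m north and 134.0 − (163.0) = -29.0 m east.
Residual distance = √(21.7² + (-29.0)²) = 36.3 m.

36 m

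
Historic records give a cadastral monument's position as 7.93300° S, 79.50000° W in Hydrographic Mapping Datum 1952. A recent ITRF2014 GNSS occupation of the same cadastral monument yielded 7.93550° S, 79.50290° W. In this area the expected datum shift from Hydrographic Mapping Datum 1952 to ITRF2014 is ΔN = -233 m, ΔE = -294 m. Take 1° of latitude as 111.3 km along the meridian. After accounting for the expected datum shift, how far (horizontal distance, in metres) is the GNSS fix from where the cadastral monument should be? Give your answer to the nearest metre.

52 m

Observed coordinate differences: Δφ = -0.00250°, Δλ = -0.00290°.
Converting to metres (1° lat = 111300 m, cos φ = 0.990430): observed ΔN = -278.3 m, observed ΔE = -319.7 m.
Subtracting the expected shift leaves a residual of -278.3 − (-233) = -45.3 m north and -319.7 − (-294) = -25.7 m east.
Residual distance = √((-45.3)² + (-25.7)²) = 52.0 m.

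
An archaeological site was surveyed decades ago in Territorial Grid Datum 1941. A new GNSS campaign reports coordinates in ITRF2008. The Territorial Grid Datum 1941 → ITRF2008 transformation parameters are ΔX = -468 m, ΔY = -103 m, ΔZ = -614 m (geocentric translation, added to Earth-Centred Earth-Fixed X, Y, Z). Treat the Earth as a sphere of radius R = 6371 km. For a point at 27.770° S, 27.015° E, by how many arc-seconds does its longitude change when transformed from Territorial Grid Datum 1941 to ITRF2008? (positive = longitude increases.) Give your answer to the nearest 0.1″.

sin φ = -0.465923, cos φ = 0.884825, sin λ = 0.454224, cos λ = 0.890888.
East component: ΔE = −sin λ·ΔX + cos λ·ΔY = −(0.454224)(-468) + (0.890888)(-103) = 120.82 m.
1° of latitude spans πR/180 = 111195 m; at latitude φ, 1° of longitude spans that × cos φ = 98388.1 m, so Δλ = 120.82 / 98388.1 × 3600 = 4.421″.

Δλ = 4.4″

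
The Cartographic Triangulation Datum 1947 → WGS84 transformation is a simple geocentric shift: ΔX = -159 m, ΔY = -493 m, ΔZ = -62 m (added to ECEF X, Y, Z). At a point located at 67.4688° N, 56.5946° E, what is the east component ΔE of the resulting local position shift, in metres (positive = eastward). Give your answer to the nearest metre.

ΔE = -139 m

The local east axis at (φ, λ) is (−sin λ, cos λ, 0), so ΔE = −sin(56.5946°)·(-159) + cos(56.5946°)·(-493) = -138.69 m.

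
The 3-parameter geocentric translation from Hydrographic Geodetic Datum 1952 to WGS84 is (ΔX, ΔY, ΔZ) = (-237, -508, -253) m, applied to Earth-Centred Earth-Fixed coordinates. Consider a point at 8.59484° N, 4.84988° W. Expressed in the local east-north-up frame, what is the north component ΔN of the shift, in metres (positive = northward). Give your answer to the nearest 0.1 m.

ΔN = -221.3 m

At φ = 8.59484°, λ = -4.84988°: sin φ = 0.149446, cos φ = 0.988770, sin λ = -0.084545, cos λ = 0.996420.
ΔN = −sin φ cos λ·ΔX − sin φ sin λ·ΔY + cos φ·ΔZ = −(0.149446)(0.996420)(-237) − (0.149446)(-0.084545)(-508) + (0.988770)(-253) = -221.29 m.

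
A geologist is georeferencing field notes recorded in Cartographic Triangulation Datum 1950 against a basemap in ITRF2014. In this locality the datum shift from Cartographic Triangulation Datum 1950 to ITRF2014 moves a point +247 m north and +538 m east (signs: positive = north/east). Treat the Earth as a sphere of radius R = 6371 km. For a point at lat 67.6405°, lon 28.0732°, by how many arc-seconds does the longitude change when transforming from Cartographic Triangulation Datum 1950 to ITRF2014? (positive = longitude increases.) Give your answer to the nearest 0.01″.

Δλ = 45.79″

At latitude 67.6405°, cos φ = 0.380417.
One radian of longitude at latitude φ spans R cos φ, so Δλ = ΔE / (R cos φ) = 538.0 / (6371000 × 0.380417) = 2.2198e-04 rad = 45.787″.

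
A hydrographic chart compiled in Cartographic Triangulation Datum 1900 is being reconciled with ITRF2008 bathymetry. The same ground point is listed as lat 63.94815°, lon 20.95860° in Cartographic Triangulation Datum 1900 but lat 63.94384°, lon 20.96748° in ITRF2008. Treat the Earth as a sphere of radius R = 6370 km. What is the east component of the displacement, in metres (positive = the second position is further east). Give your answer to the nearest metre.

Δφ = 63.94384° − 63.94815° = -0.00431°; Δλ = 20.96748° − 20.95860° = +0.00888°.
1° along a meridian = πR/180 = 111177 m.
ΔN = Δφ × 111177 = -479.2 m; ΔE = Δλ × 111177 × cos(63.94815°) = +0.00888 × 111177 × 0.439184 = 433.6 m.

ΔE = 434 m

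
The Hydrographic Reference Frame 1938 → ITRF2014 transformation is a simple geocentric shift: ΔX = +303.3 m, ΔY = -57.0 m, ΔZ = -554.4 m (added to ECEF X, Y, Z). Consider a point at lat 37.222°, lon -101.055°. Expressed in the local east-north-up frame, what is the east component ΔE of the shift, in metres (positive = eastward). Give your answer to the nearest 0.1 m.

At φ = 37.222°, λ = -101.055°: sin φ = 0.604905, cos φ = 0.796298, sin λ = -0.981444, cos λ = -0.191751.
ΔE = −sin λ·ΔX + cos λ·ΔY = −(-0.981444)·(303.3) + (-0.191751)·(-57.0) = 308.60 m.

ΔE = 308.6 m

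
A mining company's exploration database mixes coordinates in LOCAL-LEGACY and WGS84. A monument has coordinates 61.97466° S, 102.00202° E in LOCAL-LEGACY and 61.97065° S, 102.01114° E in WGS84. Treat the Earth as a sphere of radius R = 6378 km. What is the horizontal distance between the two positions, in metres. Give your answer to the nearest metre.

Δφ = -61.97065° − -61.97466° = +0.00401°; Δλ = 102.01114° − 102.00202° = +0.00912°.
1° along a meridian = πR/180 = 111317 m.
ΔN = Δφ × 111317 = 446.4 m; ΔE = Δλ × 111317 × cos(-61.97466°) = +0.00912 × 111317 × 0.469862 = 477.0 m.
Distance = √(ΔE² + ΔN²) = √(477.0² + 446.4²) = 653.3 m.

653 m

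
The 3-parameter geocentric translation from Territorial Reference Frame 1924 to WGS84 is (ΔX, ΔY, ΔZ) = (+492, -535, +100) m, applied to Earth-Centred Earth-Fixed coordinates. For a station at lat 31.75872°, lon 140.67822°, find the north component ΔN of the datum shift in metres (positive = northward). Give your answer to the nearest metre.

At φ = 31.75872°, λ = 140.67822°: sin φ = 0.526343, cos φ = 0.850272, sin λ = 0.633675, cos λ = -0.773599.
ΔN = −sin φ cos λ·ΔX − sin φ sin λ·ΔY + cos φ·ΔZ = −(0.526343)(-0.773599)(492) − (0.526343)(0.633675)(-535) + (0.850272)(100) = 463.80 m.

ΔN = 464 m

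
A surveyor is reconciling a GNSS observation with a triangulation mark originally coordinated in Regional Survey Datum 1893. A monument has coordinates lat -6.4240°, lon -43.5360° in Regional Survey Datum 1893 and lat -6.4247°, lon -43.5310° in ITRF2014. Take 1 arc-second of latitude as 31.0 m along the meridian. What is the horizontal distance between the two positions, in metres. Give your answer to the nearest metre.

Δφ = -6.4247° − -6.4240° = -0.0007°; Δλ = -43.5310° − -43.5360° = +0.0050°.
1° of latitude = 3600 × 31.00 = 111600 m.
ΔN = Δφ × 111600 = -78.1 m; ΔE = Δλ × 111600 × cos(-6.4240°) = +0.0050 × 111600 × 0.993721 = 554.5 m.
Distance = √(ΔE² + ΔN²) = √(554.5² + (-78.1)²) = 560.0 m.

560 m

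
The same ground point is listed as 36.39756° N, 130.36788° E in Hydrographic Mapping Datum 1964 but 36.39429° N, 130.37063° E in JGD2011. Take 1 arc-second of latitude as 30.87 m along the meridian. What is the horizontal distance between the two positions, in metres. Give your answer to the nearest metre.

439 m

Δφ = 36.39429° − 36.39756° = -0.00327°; Δλ = 130.37063° − 130.36788° = +0.00275°.
1° of latitude = 3600 × 30.87 = 111132 m.
ΔN = Δφ × 111132 = -363.4 m; ΔE = Δλ × 111132 × cos(36.39756°) = +0.00275 × 111132 × 0.804919 = 246.0 m.
Distance = √(ΔE² + ΔN²) = √(246.0² + (-363.4)²) = 438.8 m.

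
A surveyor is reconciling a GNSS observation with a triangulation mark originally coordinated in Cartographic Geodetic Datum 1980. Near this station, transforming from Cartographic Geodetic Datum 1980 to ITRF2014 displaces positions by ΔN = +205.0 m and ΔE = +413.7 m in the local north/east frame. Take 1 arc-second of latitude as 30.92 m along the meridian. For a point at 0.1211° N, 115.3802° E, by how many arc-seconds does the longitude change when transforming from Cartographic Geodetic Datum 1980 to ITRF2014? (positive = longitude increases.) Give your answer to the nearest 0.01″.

Δλ = 13.38″

At latitude 0.1211°, cos φ = 0.999998.
1″ of longitude at this latitude = 30.92 × cos φ = 30.9199 m, so Δλ = 413.7 / 30.9199 = 13.380″.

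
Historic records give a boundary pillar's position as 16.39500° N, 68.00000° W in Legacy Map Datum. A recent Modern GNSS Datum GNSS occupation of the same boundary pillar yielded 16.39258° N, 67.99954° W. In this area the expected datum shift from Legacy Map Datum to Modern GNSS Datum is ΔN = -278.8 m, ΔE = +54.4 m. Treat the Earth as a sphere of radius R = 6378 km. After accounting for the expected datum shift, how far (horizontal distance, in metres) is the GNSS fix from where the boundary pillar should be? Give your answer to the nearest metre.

Observed coordinate differences: Δφ = -0.00242°, Δλ = +0.00046°.
Converting to metres (1° lat = 111317 m, cos φ = 0.959339): observed ΔN = -269.4 m, observed ΔE = 49.1 m.
Subtracting the expected shift leaves a residual of -269.4 − (-278.8) = 9.4 m north and 49.1 − (54.4) = -5.3 m east.
Residual distance = √(9.4² + (-5.3)²) = 10.8 m.

11 m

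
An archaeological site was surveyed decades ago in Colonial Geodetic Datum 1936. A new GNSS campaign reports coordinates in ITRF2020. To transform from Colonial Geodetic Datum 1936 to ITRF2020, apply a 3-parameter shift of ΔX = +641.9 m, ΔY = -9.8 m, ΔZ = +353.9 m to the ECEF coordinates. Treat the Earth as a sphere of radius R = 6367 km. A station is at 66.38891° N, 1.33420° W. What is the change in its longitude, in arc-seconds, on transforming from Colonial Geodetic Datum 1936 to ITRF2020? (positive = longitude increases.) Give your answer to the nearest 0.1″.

Δλ = 0.4″

sin φ = 0.916285, cos φ = 0.400526, sin λ = -0.023284, cos λ = 0.999729.
East component: ΔE = −sin λ·ΔX + cos λ·ΔY = −(-0.023284)(641.9) + (0.999729)(-9.8) = 5.15 m.
1° of latitude spans πR/180 = 111125 m; at latitude φ, 1° of longitude spans that × cos φ = 44508.5 m, so Δλ = 5.15 / 44508.5 × 3600 = 0.416″.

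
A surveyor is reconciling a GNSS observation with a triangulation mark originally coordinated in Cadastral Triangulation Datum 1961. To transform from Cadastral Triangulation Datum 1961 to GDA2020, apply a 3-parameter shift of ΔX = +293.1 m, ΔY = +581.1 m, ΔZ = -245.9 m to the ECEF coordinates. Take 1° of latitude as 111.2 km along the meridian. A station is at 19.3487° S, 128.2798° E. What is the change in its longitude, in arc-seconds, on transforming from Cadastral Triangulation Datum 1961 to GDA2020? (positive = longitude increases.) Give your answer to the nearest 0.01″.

sin φ = -0.331316, cos φ = 0.943520, sin λ = 0.784995, cos λ = -0.619502.
East component: ΔE = −sin λ·ΔX + cos λ·ΔY = −(0.784995)(293.1) + (-0.619502)(581.1) = -590.07 m.
1° of latitude spans 111200 m; at latitude φ, 1° of longitude spans that × cos φ = 104919.4 m, so Δλ = -590.07 / 104919.4 × 3600 = -20.247″.

Δλ = -20.25″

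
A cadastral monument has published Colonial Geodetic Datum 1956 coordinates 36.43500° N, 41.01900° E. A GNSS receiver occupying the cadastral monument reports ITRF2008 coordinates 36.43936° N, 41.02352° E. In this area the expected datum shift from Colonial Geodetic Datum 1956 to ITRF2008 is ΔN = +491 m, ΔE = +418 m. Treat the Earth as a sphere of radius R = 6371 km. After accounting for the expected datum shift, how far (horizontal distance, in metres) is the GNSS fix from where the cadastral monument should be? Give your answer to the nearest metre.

15 m

Observed coordinate differences: Δφ = +0.00436°, Δλ = +0.00452°.
Converting to metres (1° lat = 111195 m, cos φ = 0.804531): observed ΔN = 484.8 m, observed ΔE = 404.4 m.
Subtracting the expected shift leaves a residual of 484.8 − (491) = -6.2 m north and 404.4 − (418) = -13.6 m east.
Residual distance = √((-6.2)² + (-13.6)²) = 15.0 m.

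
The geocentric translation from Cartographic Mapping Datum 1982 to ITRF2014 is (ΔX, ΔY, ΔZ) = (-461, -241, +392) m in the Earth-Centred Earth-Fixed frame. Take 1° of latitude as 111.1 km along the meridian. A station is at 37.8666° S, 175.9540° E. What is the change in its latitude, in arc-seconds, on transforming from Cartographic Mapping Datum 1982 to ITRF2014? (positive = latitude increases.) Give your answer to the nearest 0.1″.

Δφ = 18.8″

sin φ = -0.613825, cos φ = 0.789442, sin λ = 0.070557, cos λ = -0.997508.
North component: ΔN = −sin φ cos λ·ΔX − sin φ sin λ·ΔY + cos φ·ΔZ = −(-0.613825)(-0.997508)(-461) − (-0.613825)(0.070557)(-241) + (0.789442)(392) = 581.29 m.
1° of latitude spans 111100 m, so Δφ = 581.29 / 111100 × 3600 = 18.836″.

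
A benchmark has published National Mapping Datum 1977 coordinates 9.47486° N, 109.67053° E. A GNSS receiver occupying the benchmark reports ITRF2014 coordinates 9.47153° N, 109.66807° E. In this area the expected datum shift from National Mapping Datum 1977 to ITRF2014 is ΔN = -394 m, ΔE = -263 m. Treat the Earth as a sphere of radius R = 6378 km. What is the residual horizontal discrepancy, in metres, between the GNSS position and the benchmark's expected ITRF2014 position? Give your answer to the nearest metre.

Observed coordinate differences: Δφ = -0.00333°, Δλ = -0.00246°.
Converting to metres (1° lat = 111317 m, cos φ = 0.986358): observed ΔN = -370.7 m, observed ΔE = -270.1 m.
Subtracting the expected shift leaves a residual of -370.7 − (-394) = 23.3 m north and -270.1 − (-263) = -7.1 m east.
Residual distance = √(23.3² + (-7.1)²) = 24.4 m.

24 m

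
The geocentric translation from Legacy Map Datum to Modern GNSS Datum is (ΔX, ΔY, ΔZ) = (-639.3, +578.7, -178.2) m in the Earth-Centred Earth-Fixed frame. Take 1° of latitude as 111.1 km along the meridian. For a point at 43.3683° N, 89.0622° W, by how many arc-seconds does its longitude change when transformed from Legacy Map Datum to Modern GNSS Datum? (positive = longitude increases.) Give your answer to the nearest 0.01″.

sin φ = 0.686685, cos φ = 0.726955, sin λ = -0.999866, cos λ = 0.016367.
East component: ΔE = −sin λ·ΔX + cos λ·ΔY = −(-0.999866)(-639.3) + (0.016367)(578.7) = -629.74 m.
1° of latitude spans 111100 m; at latitude φ, 1° of longitude spans that × cos φ = 80764.7 m, so Δλ = -629.74 / 80764.7 × 3600 = -28.070″.

Δλ = -28.07″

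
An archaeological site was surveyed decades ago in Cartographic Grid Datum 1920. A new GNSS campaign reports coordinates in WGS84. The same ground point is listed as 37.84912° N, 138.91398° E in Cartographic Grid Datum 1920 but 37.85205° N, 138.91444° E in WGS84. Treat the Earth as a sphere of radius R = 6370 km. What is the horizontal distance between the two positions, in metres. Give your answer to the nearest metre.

Δφ = 37.85205° − 37.84912° = +0.00293°; Δλ = 138.91444° − 138.91398° = +0.00046°.
1° along a meridian = πR/180 = 111177 m.
ΔN = Δφ × 111177 = 325.7 m; ΔE = Δλ × 111177 × cos(37.84912°) = +0.00046 × 111177 × 0.789629 = 40.4 m.
Distance = √(ΔE² + ΔN²) = √(40.4² + 325.7²) = 328.2 m.

328 m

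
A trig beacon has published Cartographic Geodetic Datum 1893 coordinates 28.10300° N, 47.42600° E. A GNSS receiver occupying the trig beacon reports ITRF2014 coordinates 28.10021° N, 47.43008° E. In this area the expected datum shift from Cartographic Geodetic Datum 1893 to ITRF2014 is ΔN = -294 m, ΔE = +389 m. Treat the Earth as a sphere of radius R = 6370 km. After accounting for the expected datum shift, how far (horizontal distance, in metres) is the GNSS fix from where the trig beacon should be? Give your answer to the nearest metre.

20 m

Observed coordinate differences: Δφ = -0.00279°, Δλ = +0.00408°.
Converting to metres (1° lat = 111177 m, cos φ = 0.882102): observed ΔN = -310.2 m, observed ΔE = 400.1 m.
Subtracting the expected shift leaves a residual of -310.2 − (-294) = -16.2 m north and 400.1 − (389) = 11.1 m east.
Residual distance = √((-16.2)² + 11.1²) = 19.6 m.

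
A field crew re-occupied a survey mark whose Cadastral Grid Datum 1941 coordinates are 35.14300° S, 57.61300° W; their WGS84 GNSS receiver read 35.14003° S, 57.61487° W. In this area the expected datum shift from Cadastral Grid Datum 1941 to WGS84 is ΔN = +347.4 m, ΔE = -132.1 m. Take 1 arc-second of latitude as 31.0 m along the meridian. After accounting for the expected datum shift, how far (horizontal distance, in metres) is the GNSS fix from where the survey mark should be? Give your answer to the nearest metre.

42 m

Observed coordinate differences: Δφ = +0.00297°, Δλ = -0.00187°.
Converting to metres (1° lat = 111600 m, cos φ = 0.817718): observed ΔN = 331.5 m, observed ΔE = -170.7 m.
Subtracting the expected shift leaves a residual of 331.5 − (347.4) = -15.9 m north and -170.7 − (-132.1) = -38.6 m east.
Residual distance = √((-15.9)² + (-38.6)²) = 41.7 m.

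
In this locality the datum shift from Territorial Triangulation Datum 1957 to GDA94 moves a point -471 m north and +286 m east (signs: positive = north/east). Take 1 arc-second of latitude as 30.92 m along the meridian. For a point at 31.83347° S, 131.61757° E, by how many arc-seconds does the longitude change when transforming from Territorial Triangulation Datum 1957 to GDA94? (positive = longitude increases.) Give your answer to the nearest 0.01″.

At latitude -31.83347°, cos φ = 0.849585.
1″ of longitude at this latitude = 30.92 × cos φ = 26.2692 m, so Δλ = 286.0 / 26.2692 = 10.887″.

Δλ = 10.89″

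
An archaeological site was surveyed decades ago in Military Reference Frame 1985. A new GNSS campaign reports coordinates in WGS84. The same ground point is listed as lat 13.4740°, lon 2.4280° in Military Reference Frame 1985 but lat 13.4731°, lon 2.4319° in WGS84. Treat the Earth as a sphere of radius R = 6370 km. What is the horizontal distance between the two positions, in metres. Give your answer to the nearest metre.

433 m

Δφ = 13.4731° − 13.4740° = -0.0009°; Δλ = 2.4319° − 2.4280° = +0.0039°.
1° along a meridian = πR/180 = 111177 m.
ΔN = Δφ × 111177 = -100.1 m; ΔE = Δλ × 111177 × cos(13.4740°) = +0.0039 × 111177 × 0.972476 = 421.7 m.
Distance = √(ΔE² + ΔN²) = √(421.7² + (-100.1)²) = 433.4 m.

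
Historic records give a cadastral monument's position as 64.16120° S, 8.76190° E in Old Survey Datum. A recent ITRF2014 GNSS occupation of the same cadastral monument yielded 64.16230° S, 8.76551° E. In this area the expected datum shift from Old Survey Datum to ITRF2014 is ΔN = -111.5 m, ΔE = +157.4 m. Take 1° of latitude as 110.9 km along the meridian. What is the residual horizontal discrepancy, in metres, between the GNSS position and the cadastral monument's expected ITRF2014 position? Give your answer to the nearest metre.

Observed coordinate differences: Δφ = -0.00110°, Δλ = +0.00361°.
Converting to metres (1° lat = 110900 m, cos φ = 0.435841): observed ΔN = -122.0 m, observed ΔE = 174.5 m.
Subtracting the expected shift leaves a residual of -122.0 − (-111.5) = -10.5 m north and 174.5 − (157.4) = 17.1 m east.
Residual distance = √((-10.5)² + 17.1²) = 20.1 m.

20 m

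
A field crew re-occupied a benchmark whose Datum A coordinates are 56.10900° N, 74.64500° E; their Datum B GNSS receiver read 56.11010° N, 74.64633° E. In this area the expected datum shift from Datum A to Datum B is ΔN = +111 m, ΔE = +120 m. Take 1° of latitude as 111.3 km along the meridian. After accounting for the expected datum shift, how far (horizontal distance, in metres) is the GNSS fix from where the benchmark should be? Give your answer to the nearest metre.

Observed coordinate differences: Δφ = +0.00110°, Δλ = +0.00133°.
Converting to metres (1° lat = 111300 m, cos φ = 0.557615): observed ΔN = 122.4 m, observed ΔE = 82.5 m.
Subtracting the expected shift leaves a residual of 122.4 − (111) = 11.4 m north and 82.5 − (120) = -37.5 m east.
Residual distance = √(11.4² + (-37.5)²) = 39.2 m.

39 m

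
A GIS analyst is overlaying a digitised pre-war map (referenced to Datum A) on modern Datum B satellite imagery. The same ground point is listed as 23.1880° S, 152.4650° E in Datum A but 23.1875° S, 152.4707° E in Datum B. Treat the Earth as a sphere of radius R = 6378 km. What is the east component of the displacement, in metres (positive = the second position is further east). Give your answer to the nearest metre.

Δφ = -23.1875° − -23.1880° = +0.0005°; Δλ = 152.4707° − 152.4650° = +0.0057°.
1° along a meridian = πR/180 = 111317 m.
ΔN = Δφ × 111317 = 55.7 m; ΔE = Δλ × 111317 × cos(-23.1880°) = +0.0057 × 111317 × 0.919218 = 583.3 m.

ΔE = 583 m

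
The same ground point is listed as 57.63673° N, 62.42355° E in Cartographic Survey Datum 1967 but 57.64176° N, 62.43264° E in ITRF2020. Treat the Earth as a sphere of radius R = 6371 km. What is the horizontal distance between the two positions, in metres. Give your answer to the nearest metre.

778 m

Δφ = 57.64176° − 57.63673° = +0.00503°; Δλ = 62.43264° − 62.42355° = +0.00909°.
1° along a meridian = πR/180 = 111195 m.
ΔN = Δφ × 111195 = 559.3 m; ΔE = Δλ × 111195 × cos(57.63673°) = +0.00909 × 111195 × 0.535285 = 541.0 m.
Distance = √(ΔE² + ΔN²) = √(541.0² + 559.3²) = 778.2 m.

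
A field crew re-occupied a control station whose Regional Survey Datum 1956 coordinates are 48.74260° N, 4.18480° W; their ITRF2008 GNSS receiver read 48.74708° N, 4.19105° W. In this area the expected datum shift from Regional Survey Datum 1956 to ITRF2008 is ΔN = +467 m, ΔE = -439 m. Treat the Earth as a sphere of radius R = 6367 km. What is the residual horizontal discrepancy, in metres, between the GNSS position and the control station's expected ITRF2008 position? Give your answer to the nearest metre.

Observed coordinate differences: Δφ = +0.00448°, Δλ = -0.00625°.
Converting to metres (1° lat = 111125 m, cos φ = 0.659443): observed ΔN = 497.8 m, observed ΔE = -458.0 m.
Subtracting the expected shift leaves a residual of 497.8 − (467) = 30.8 m north and -458.0 − (-439) = -19.0 m east.
Residual distance = √(30.8² + (-19.0)²) = 36.2 m.

36 m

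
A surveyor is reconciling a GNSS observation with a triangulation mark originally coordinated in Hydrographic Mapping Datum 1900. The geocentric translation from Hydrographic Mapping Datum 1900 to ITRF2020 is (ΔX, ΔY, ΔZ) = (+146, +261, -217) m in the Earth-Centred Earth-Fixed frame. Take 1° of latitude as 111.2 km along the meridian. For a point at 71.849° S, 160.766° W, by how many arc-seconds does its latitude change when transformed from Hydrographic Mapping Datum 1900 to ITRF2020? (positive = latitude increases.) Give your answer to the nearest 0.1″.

sin φ = -0.950239, cos φ = 0.311522, sin λ = -0.329427, cos λ = -0.944181.
North component: ΔN = −sin φ cos λ·ΔX − sin φ sin λ·ΔY + cos φ·ΔZ = −(-0.950239)(-0.944181)(146) − (-0.950239)(-0.329427)(261) + (0.311522)(-217) = -280.29 m.
1° of latitude spans 111200 m, so Δφ = -280.29 / 111200 × 3600 = -9.074″.

Δφ = -9.1″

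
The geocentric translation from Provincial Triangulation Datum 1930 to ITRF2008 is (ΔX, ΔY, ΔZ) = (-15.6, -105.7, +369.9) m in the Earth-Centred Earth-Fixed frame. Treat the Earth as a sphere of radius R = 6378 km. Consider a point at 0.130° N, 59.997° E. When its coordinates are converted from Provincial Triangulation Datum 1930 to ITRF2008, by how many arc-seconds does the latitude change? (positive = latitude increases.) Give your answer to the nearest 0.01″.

sin φ = 0.002269, cos φ = 0.999997, sin λ = 0.865999, cos λ = 0.500045.
North component: ΔN = −sin φ cos λ·ΔX − sin φ sin λ·ΔY + cos φ·ΔZ = −(0.002269)(0.500045)(-15.6) − (0.002269)(0.865999)(-105.7) + (0.999997)(369.9) = 370.12 m.
1° of latitude spans πR/180 = 111317 m, so Δφ = 370.12 / 111317 × 3600 = 11.970″.

Δφ = 11.97″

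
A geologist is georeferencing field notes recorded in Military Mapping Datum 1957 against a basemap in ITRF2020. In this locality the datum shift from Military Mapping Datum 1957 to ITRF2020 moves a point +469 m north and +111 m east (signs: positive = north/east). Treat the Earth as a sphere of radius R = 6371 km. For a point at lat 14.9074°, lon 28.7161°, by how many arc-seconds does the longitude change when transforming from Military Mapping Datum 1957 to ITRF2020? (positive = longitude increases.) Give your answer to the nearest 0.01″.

Δλ = 3.72″

At latitude 14.9074°, cos φ = 0.966343.
One radian of longitude at latitude φ spans R cos φ, so Δλ = ΔE / (R cos φ) = 111.0 / (6371000 × 0.966343) = 1.8030e-05 rad = 3.719″.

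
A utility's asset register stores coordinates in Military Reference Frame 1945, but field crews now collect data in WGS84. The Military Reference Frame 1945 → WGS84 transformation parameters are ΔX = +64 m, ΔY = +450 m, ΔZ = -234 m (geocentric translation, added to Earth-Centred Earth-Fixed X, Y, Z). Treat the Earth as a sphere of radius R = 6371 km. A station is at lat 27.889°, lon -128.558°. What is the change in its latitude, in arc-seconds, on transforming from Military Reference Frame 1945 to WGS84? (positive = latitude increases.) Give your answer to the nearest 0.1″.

sin φ = 0.467760, cos φ = 0.883855, sin λ = -0.781978, cos λ = -0.623307.
North component: ΔN = −sin φ cos λ·ΔX − sin φ sin λ·ΔY + cos φ·ΔZ = −(0.467760)(-0.623307)(64) − (0.467760)(-0.781978)(450) + (0.883855)(-234) = -23.56 m.
1° of latitude spans πR/180 = 111195 m, so Δφ = -23.56 / 111195 × 3600 = -0.763″.

Δφ = -0.8″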